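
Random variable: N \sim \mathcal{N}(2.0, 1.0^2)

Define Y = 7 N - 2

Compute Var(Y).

For Y = aN + b: Var(Y) = a² * Var(N)
Var(N) = 1.0^2 = 1
Var(Y) = 7² * 1 = 49 * 1 = 49

49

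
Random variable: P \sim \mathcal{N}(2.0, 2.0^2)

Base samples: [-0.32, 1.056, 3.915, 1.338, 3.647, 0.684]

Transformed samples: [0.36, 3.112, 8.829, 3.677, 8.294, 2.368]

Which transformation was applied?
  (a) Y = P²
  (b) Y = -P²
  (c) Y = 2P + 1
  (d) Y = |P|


Checking option (c) Y = 2P + 1:
  P = -0.32 -> Y = 0.36 ✓
  P = 1.056 -> Y = 3.112 ✓
  P = 3.915 -> Y = 8.829 ✓
All samples match this transformation.

(c) 2P + 1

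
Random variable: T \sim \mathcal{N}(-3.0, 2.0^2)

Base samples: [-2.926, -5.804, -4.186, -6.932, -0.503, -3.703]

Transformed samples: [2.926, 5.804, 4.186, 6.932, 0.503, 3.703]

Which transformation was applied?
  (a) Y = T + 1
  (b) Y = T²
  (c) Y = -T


Checking option (c) Y = -T:
  T = -2.926 -> Y = 2.926 ✓
  T = -5.804 -> Y = 5.804 ✓
  T = -4.186 -> Y = 4.186 ✓
All samples match this transformation.

(c) -T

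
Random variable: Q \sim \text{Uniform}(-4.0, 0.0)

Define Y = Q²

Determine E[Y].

Using E[X²] = Var(X) + (E[X])²:
E[Q] = -2
Var(Q) = (0 + 4)^2/12 = 1.3333333
E[Q²] = 1.3333333 + (-2)² = 1.3333333 + 4 = 5.3333333

5.3333333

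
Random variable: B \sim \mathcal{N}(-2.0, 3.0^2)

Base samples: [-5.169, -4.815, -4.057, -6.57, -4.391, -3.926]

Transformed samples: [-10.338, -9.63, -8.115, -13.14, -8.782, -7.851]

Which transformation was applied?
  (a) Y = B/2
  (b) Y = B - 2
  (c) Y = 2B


Checking option (c) Y = 2B:
  B = -5.169 -> Y = -10.338 ✓
  B = -4.815 -> Y = -9.63 ✓
  B = -4.057 -> Y = -8.115 ✓
All samples match this transformation.

(c) 2B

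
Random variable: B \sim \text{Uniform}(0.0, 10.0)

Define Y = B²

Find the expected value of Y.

Using E[X²] = Var(X) + (E[X])²:
E[B] = 5
Var(B) = (10 - 0)^2/12 = 8.3333333
E[B²] = 8.3333333 + 5² = 8.3333333 + 25 = 33.333333

33.333333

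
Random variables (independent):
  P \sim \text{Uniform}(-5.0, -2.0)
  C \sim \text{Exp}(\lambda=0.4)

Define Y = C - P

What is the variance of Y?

For independent RVs: Var(aX + bY) = a²Var(X) + b²Var(Y)
Var(P) = 0.75
Var(C) = 6.25
Var(Y) = (-1)²*0.75 + 1²*6.25
= 1*0.75 + 1*6.25 = 7

7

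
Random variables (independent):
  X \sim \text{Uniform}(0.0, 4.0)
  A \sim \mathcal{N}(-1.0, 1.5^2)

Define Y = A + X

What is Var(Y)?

For independent RVs: Var(aX + bY) = a²Var(X) + b²Var(Y)
Var(X) = 1.3333333
Var(A) = 2.25
Var(Y) = 1²*1.3333333 + 1²*2.25
= 1*1.3333333 + 1*2.25 = 3.5833333

3.5833333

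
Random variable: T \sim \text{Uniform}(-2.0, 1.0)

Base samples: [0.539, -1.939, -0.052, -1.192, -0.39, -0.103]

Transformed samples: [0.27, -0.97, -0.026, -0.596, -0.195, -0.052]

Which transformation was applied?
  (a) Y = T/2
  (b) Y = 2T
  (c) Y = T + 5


Checking option (a) Y = T/2:
  T = 0.539 -> Y = 0.27 ✓
  T = -1.939 -> Y = -0.97 ✓
  T = -0.052 -> Y = -0.026 ✓
All samples match this transformation.

(a) T/2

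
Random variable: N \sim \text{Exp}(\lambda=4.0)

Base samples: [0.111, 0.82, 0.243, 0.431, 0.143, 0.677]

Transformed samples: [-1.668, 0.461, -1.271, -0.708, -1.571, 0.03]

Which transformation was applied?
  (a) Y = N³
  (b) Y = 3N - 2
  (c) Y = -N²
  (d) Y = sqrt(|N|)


Checking option (b) Y = 3N - 2:
  N = 0.111 -> Y = -1.668 ✓
  N = 0.82 -> Y = 0.461 ✓
  N = 0.243 -> Y = -1.271 ✓
All samples match this transformation.

(b) 3N - 2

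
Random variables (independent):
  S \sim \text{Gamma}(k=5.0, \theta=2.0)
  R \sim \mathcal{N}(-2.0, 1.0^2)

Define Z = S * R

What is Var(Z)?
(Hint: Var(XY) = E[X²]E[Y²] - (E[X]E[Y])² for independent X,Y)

Var(XY) = E[X²]E[Y²] - (E[X]E[Y])²
E[S] = 10, Var(S) = 20
E[R] = -2, Var(R) = 1
E[S²] = 20 + 10² = 120
E[R²] = 1 + (-2)² = 5
Var(Z) = 120*5 - (10*(-2))²
= 600 - 400 = 200

200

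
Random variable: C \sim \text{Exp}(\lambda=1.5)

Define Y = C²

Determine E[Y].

Using E[X²] = Var(X) + (E[X])²:
E[C] = 0.66666667
Var(C) = 1/1.5^2 = 0.44444444
E[C²] = 0.44444444 + 0.66666667² = 0.44444444 + 0.44444444 = 0.88888889

0.88888889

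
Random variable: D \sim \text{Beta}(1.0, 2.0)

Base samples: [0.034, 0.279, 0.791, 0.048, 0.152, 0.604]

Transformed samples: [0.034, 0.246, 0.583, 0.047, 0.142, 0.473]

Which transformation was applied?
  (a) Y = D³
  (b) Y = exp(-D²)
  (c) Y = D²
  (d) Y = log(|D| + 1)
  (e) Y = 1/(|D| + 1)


Checking option (d) Y = log(|D| + 1):
  D = 0.034 -> Y = 0.034 ✓
  D = 0.279 -> Y = 0.246 ✓
  D = 0.791 -> Y = 0.583 ✓
All samples match this transformation.

(d) log(|D| + 1)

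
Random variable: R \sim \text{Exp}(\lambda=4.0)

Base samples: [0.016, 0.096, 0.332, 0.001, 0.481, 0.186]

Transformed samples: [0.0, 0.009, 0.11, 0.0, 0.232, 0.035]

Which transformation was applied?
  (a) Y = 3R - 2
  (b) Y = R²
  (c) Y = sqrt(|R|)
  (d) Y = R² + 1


Checking option (b) Y = R²:
  R = 0.016 -> Y = 0.0 ✓
  R = 0.096 -> Y = 0.009 ✓
  R = 0.332 -> Y = 0.11 ✓
All samples match this transformation.

(b) R²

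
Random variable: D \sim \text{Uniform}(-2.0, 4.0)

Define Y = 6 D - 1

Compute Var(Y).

For Y = aD + b: Var(Y) = a² * Var(D)
Var(D) = (4 + 2)^2/12 = 3
Var(Y) = 6² * 3 = 36 * 3 = 108

108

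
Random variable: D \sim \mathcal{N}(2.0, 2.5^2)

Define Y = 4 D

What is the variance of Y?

For Y = aD + b: Var(Y) = a² * Var(D)
Var(D) = 2.5^2 = 6.25
Var(Y) = 4² * 6.25 = 16 * 6.25 = 100

100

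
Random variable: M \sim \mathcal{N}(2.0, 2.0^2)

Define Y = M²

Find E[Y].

Using E[X²] = Var(X) + (E[X])²:
E[M] = 2
Var(M) = 2.0^2 = 4
E[M²] = 4 + 2² = 4 + 4 = 8

8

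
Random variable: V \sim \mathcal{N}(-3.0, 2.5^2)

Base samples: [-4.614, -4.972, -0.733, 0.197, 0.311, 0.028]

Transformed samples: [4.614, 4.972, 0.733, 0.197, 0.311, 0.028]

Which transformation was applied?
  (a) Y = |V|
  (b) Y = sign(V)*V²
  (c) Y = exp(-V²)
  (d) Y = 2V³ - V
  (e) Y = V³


Checking option (a) Y = |V|:
  V = -4.614 -> Y = 4.614 ✓
  V = -4.972 -> Y = 4.972 ✓
  V = -0.733 -> Y = 0.733 ✓
All samples match this transformation.

(a) |V|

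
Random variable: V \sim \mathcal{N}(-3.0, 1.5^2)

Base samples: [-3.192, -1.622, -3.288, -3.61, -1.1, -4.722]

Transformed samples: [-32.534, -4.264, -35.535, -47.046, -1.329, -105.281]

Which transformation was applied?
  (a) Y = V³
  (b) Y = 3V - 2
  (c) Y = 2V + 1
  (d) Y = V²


Checking option (a) Y = V³:
  V = -3.192 -> Y = -32.534 ✓
  V = -1.622 -> Y = -4.264 ✓
  V = -3.288 -> Y = -35.535 ✓
All samples match this transformation.

(a) V³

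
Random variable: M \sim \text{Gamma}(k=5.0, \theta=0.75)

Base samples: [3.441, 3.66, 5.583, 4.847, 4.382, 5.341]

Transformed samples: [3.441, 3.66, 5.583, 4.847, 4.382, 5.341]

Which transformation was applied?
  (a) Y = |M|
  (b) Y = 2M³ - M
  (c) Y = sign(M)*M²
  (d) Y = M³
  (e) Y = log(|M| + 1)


Checking option (a) Y = |M|:
  M = 3.441 -> Y = 3.441 ✓
  M = 3.66 -> Y = 3.66 ✓
  M = 5.583 -> Y = 5.583 ✓
All samples match this transformation.

(a) |M|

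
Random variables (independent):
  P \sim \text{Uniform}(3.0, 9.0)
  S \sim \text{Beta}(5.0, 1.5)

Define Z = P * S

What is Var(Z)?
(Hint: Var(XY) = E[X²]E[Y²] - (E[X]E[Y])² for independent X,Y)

Var(XY) = E[X²]E[Y²] - (E[X]E[Y])²
E[P] = 6, Var(P) = 3
E[S] = 0.76923077, Var(S) = 0.023668639
E[P²] = 3 + 6² = 39
E[S²] = 0.023668639 + 0.76923077² = 0.61538462
Var(Z) = 39*0.61538462 - (6*0.76923077)²
= 24 - 21.301775 = 2.6982249

2.6982249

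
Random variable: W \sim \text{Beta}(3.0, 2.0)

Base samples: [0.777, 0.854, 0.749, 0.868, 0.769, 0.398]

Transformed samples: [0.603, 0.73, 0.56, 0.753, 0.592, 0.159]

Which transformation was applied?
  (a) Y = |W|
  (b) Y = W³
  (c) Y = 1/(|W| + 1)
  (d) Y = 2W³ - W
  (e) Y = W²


Checking option (e) Y = W²:
  W = 0.777 -> Y = 0.603 ✓
  W = 0.854 -> Y = 0.73 ✓
  W = 0.749 -> Y = 0.56 ✓
All samples match this transformation.

(e) W²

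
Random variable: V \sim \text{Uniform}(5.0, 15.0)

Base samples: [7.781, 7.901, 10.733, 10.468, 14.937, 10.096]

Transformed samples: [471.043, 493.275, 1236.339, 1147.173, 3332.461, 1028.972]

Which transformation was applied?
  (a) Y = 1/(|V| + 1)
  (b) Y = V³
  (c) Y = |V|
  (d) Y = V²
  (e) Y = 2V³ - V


Checking option (b) Y = V³:
  V = 7.781 -> Y = 471.043 ✓
  V = 7.901 -> Y = 493.275 ✓
  V = 10.733 -> Y = 1236.339 ✓
All samples match this transformation.

(b) V³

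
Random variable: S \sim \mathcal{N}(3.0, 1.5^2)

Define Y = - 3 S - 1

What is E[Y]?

For Y = -3S - 1:
E[Y] = -3 * E[S] - 1
E[S] = 3.0 = 3
E[Y] = -3 * 3 - 1 = -10

-10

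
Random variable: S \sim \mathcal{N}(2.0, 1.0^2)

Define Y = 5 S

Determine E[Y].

For Y = 5S:
E[Y] = 5 * E[S]
E[S] = 2.0 = 2
E[Y] = 5 * 2 = 10

10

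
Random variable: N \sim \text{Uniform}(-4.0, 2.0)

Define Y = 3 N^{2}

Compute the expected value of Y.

E[Y] = 3*E[N²]
E[N] = -1
E[N²] = Var(N) + (E[N])² = 3 + 1 = 4
E[Y] = 3*4 = 12

12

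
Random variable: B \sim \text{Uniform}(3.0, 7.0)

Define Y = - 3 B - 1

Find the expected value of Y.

For Y = -3B - 1:
E[Y] = -3 * E[B] - 1
E[B] = (3 + 7)/2 = 5
E[Y] = -3 * 5 - 1 = -16

-16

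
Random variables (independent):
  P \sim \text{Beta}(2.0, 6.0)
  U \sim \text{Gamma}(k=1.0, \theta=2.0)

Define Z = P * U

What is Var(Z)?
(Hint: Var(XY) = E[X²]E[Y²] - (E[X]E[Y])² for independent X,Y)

Var(XY) = E[X²]E[Y²] - (E[X]E[Y])²
E[P] = 0.25, Var(P) = 0.020833333
E[U] = 2, Var(U) = 4
E[P²] = 0.020833333 + 0.25² = 0.083333333
E[U²] = 4 + 2² = 8
Var(Z) = 0.083333333*8 - (0.25*2)²
= 0.66666667 - 0.25 = 0.41666667

0.41666667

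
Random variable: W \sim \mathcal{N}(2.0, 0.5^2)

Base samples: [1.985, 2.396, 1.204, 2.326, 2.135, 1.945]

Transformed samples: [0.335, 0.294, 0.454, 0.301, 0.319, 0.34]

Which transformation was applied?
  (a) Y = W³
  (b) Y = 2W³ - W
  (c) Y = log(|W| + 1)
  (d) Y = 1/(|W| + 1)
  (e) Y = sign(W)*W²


Checking option (d) Y = 1/(|W| + 1):
  W = 1.985 -> Y = 0.335 ✓
  W = 2.396 -> Y = 0.294 ✓
  W = 1.204 -> Y = 0.454 ✓
All samples match this transformation.

(d) 1/(|W| + 1)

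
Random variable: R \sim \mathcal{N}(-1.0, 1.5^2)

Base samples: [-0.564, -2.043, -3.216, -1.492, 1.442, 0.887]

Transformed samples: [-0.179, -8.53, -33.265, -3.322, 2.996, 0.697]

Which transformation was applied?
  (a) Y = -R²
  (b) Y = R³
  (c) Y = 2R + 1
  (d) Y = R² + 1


Checking option (b) Y = R³:
  R = -0.564 -> Y = -0.179 ✓
  R = -2.043 -> Y = -8.53 ✓
  R = -3.216 -> Y = -33.265 ✓
All samples match this transformation.

(b) R³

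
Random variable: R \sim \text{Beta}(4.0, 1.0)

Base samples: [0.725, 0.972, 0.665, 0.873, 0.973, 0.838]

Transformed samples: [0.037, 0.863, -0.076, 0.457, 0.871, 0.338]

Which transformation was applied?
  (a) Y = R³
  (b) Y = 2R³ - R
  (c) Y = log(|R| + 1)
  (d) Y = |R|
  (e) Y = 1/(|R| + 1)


Checking option (b) Y = 2R³ - R:
  R = 0.725 -> Y = 0.037 ✓
  R = 0.972 -> Y = 0.863 ✓
  R = 0.665 -> Y = -0.076 ✓
All samples match this transformation.

(b) 2R³ - R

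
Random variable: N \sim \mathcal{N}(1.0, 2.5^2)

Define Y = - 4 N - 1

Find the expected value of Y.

For Y = -4N - 1:
E[Y] = -4 * E[N] - 1
E[N] = 1.0 = 1
E[Y] = -4 * 1 - 1 = -5

-5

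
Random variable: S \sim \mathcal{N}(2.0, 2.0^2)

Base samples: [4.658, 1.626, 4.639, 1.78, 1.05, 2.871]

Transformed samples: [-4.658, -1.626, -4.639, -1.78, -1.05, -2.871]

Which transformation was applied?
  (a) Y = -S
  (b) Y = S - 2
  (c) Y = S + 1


Checking option (a) Y = -S:
  S = 4.658 -> Y = -4.658 ✓
  S = 1.626 -> Y = -1.626 ✓
  S = 4.639 -> Y = -4.639 ✓
All samples match this transformation.

(a) -S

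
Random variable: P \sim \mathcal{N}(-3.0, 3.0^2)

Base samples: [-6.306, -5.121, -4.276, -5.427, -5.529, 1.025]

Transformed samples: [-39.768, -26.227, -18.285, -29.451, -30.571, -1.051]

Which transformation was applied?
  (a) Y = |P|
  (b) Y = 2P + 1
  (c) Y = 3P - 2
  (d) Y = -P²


Checking option (d) Y = -P²:
  P = -6.306 -> Y = -39.768 ✓
  P = -5.121 -> Y = -26.227 ✓
  P = -4.276 -> Y = -18.285 ✓
All samples match this transformation.

(d) -P²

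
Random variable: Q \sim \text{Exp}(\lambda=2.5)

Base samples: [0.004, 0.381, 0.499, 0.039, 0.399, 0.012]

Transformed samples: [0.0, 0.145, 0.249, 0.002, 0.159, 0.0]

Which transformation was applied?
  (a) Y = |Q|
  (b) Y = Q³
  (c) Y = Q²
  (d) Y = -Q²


Checking option (c) Y = Q²:
  Q = 0.004 -> Y = 0.0 ✓
  Q = 0.381 -> Y = 0.145 ✓
  Q = 0.499 -> Y = 0.249 ✓
All samples match this transformation.

(c) Q²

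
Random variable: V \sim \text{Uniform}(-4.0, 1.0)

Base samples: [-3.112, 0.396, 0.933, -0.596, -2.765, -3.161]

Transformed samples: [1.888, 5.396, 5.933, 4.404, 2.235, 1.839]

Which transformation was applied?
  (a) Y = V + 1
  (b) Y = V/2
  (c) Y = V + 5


Checking option (c) Y = V + 5:
  V = -3.112 -> Y = 1.888 ✓
  V = 0.396 -> Y = 5.396 ✓
  V = 0.933 -> Y = 5.933 ✓
All samples match this transformation.

(c) V + 5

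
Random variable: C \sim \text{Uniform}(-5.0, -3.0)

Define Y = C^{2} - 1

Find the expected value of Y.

E[Y] = 1*E[C²] - 1
E[C] = -4
E[C²] = Var(C) + (E[C])² = 0.33333333 + 16 = 16.333333
E[Y] = 1*16.333333 - 1 = 15.333333

15.333333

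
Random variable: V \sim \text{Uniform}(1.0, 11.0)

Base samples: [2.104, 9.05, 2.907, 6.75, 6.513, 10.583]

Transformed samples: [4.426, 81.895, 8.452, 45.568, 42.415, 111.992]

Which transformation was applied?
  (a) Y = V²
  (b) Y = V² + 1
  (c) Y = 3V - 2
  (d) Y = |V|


Checking option (a) Y = V²:
  V = 2.104 -> Y = 4.426 ✓
  V = 9.05 -> Y = 81.895 ✓
  V = 2.907 -> Y = 8.452 ✓
All samples match this transformation.

(a) V²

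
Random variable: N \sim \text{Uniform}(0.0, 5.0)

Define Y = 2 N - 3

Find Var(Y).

For Y = aN + b: Var(Y) = a² * Var(N)
Var(N) = (5 - 0)^2/12 = 2.0833333
Var(Y) = 2² * 2.0833333 = 4 * 2.0833333 = 8.3333333

8.3333333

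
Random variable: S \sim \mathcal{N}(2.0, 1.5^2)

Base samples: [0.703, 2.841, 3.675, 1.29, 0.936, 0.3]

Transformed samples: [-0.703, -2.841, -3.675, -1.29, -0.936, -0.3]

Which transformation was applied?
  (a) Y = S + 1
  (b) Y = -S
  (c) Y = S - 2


Checking option (b) Y = -S:
  S = 0.703 -> Y = -0.703 ✓
  S = 2.841 -> Y = -2.841 ✓
  S = 3.675 -> Y = -3.675 ✓
All samples match this transformation.

(b) -S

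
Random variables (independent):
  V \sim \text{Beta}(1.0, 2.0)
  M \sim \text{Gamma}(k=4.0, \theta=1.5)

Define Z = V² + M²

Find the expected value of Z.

E[Z] = E[V²] + E[M²]
E[V²] = Var(V) + E[V]² = 0.055555556 + 0.11111111 = 0.16666667
E[M²] = Var(M) + E[M]² = 9 + 36 = 45
E[Z] = 0.16666667 + 45 = 45.166667

45.166667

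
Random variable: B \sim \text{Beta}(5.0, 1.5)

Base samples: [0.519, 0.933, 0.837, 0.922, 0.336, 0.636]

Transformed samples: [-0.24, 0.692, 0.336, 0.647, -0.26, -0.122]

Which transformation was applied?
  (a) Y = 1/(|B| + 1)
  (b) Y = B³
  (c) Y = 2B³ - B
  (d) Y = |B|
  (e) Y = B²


Checking option (c) Y = 2B³ - B:
  B = 0.519 -> Y = -0.24 ✓
  B = 0.933 -> Y = 0.692 ✓
  B = 0.837 -> Y = 0.336 ✓
All samples match this transformation.

(c) 2B³ - B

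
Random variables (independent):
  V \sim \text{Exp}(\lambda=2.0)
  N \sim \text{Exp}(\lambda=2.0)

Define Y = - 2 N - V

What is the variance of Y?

For independent RVs: Var(aX + bY) = a²Var(X) + b²Var(Y)
Var(V) = 0.25
Var(N) = 0.25
Var(Y) = (-1)²*0.25 + (-2)²*0.25
= 1*0.25 + 4*0.25 = 1.25

1.25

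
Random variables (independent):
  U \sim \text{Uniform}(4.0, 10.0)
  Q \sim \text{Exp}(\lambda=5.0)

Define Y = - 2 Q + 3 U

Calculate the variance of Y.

For independent RVs: Var(aX + bY) = a²Var(X) + b²Var(Y)
Var(U) = 3
Var(Q) = 0.04
Var(Y) = 3²*3 + (-2)²*0.04
= 9*3 + 4*0.04 = 27.16

27.16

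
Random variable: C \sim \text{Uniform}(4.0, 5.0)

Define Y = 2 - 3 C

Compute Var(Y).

For Y = aC + b: Var(Y) = a² * Var(C)
Var(C) = (5 - 4)^2/12 = 0.083333333
Var(Y) = (-3)² * 0.083333333 = 9 * 0.083333333 = 0.75

0.75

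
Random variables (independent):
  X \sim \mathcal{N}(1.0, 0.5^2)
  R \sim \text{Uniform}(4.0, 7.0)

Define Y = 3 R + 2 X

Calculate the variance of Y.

For independent RVs: Var(aX + bY) = a²Var(X) + b²Var(Y)
Var(X) = 0.25
Var(R) = 0.75
Var(Y) = 2²*0.25 + 3²*0.75
= 4*0.25 + 9*0.75 = 7.75

7.75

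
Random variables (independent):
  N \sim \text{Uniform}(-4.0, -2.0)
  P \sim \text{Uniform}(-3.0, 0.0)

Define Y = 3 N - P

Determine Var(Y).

For independent RVs: Var(aX + bY) = a²Var(X) + b²Var(Y)
Var(N) = 0.33333333
Var(P) = 0.75
Var(Y) = 3²*0.33333333 + (-1)²*0.75
= 9*0.33333333 + 1*0.75 = 3.75

3.75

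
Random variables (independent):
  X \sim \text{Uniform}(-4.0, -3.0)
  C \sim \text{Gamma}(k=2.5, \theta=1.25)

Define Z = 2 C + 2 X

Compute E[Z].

E[Z] = 2*E[X] + 2*E[C]
E[X] = -3.5
E[C] = 3.125
E[Z] = 2*(-3.5) + 2*3.125 = -0.75

-0.75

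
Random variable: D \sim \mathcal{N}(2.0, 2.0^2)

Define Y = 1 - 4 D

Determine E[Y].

For Y = -4D + 1:
E[Y] = -4 * E[D] + 1
E[D] = 2.0 = 2
E[Y] = -4 * 2 + 1 = -7

-7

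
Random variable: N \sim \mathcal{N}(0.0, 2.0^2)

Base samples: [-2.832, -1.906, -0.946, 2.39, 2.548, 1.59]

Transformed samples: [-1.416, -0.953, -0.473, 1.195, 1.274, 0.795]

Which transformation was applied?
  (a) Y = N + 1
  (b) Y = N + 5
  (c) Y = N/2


Checking option (c) Y = N/2:
  N = -2.832 -> Y = -1.416 ✓
  N = -1.906 -> Y = -0.953 ✓
  N = -0.946 -> Y = -0.473 ✓
All samples match this transformation.

(c) N/2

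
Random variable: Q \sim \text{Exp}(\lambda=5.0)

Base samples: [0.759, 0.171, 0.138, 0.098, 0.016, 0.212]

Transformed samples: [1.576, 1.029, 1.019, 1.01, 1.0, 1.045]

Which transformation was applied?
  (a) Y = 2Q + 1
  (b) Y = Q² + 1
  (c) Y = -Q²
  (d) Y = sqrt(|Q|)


Checking option (b) Y = Q² + 1:
  Q = 0.759 -> Y = 1.576 ✓
  Q = 0.171 -> Y = 1.029 ✓
  Q = 0.138 -> Y = 1.019 ✓
All samples match this transformation.

(b) Q² + 1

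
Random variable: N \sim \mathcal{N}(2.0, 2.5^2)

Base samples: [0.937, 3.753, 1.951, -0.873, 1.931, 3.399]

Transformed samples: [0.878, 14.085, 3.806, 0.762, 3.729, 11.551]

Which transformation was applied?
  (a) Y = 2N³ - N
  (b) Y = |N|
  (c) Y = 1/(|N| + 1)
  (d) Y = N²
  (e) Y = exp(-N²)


Checking option (d) Y = N²:
  N = 0.937 -> Y = 0.878 ✓
  N = 3.753 -> Y = 14.085 ✓
  N = 1.951 -> Y = 3.806 ✓
All samples match this transformation.

(d) N²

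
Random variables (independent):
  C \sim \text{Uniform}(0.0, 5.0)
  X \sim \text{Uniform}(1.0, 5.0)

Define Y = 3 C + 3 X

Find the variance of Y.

For independent RVs: Var(aX + bY) = a²Var(X) + b²Var(Y)
Var(C) = 2.0833333
Var(X) = 1.3333333
Var(Y) = 3²*2.0833333 + 3²*1.3333333
= 9*2.0833333 + 9*1.3333333 = 30.75

30.75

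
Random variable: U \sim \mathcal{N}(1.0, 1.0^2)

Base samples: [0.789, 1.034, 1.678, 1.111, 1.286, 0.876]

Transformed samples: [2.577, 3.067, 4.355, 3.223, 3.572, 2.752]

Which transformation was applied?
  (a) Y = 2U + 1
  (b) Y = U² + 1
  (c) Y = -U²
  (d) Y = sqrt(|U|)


Checking option (a) Y = 2U + 1:
  U = 0.789 -> Y = 2.577 ✓
  U = 1.034 -> Y = 3.067 ✓
  U = 1.678 -> Y = 4.355 ✓
All samples match this transformation.

(a) 2U + 1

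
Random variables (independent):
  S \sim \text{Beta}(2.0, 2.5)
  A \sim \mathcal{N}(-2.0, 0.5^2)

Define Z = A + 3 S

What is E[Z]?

E[Z] = 3*E[S] + 1*E[A]
E[S] = 0.44444444
E[A] = -2
E[Z] = 3*0.44444444 + 1*(-2) = -0.66666667

-0.66666667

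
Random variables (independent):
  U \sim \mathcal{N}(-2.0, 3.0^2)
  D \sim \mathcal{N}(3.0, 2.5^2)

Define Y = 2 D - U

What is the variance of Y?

For independent RVs: Var(aX + bY) = a²Var(X) + b²Var(Y)
Var(U) = 9
Var(D) = 6.25
Var(Y) = (-1)²*9 + 2²*6.25
= 1*9 + 4*6.25 = 34

34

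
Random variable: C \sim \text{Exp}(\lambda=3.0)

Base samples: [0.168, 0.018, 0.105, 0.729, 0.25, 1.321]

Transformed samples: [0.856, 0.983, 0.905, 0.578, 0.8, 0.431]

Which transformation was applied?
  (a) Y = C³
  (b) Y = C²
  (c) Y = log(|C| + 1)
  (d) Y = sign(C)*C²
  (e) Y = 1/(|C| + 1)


Checking option (e) Y = 1/(|C| + 1):
  C = 0.168 -> Y = 0.856 ✓
  C = 0.018 -> Y = 0.983 ✓
  C = 0.105 -> Y = 0.905 ✓
All samples match this transformation.

(e) 1/(|C| + 1)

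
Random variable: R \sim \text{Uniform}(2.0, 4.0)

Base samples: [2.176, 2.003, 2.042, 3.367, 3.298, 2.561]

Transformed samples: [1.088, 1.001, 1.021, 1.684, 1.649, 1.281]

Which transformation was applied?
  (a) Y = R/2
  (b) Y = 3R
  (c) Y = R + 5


Checking option (a) Y = R/2:
  R = 2.176 -> Y = 1.088 ✓
  R = 2.003 -> Y = 1.001 ✓
  R = 2.042 -> Y = 1.021 ✓
All samples match this transformation.

(a) R/2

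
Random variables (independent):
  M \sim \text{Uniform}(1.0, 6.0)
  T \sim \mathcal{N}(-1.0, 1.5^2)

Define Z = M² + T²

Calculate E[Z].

E[Z] = E[M²] + E[T²]
E[M²] = Var(M) + E[M]² = 2.0833333 + 12.25 = 14.333333
E[T²] = Var(T) + E[T]² = 2.25 + 1 = 3.25
E[Z] = 14.333333 + 3.25 = 17.583333

17.583333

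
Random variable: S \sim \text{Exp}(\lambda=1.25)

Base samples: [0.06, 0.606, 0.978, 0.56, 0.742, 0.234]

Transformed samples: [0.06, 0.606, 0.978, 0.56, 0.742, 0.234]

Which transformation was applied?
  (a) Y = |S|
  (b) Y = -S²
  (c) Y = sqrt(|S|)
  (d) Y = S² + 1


Checking option (a) Y = |S|:
  S = 0.06 -> Y = 0.06 ✓
  S = 0.606 -> Y = 0.606 ✓
  S = 0.978 -> Y = 0.978 ✓
All samples match this transformation.

(a) |S|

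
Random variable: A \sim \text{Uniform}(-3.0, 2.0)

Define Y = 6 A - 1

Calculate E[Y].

For Y = 6A - 1:
E[Y] = 6 * E[A] - 1
E[A] = (-3 + 2)/2 = -0.5
E[Y] = 6 * (-0.5) - 1 = -4

-4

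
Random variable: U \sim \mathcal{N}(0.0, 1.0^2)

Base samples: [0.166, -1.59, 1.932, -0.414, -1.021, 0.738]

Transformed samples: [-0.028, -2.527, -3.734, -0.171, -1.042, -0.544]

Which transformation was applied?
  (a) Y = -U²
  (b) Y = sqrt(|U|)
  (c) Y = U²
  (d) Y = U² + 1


Checking option (a) Y = -U²:
  U = 0.166 -> Y = -0.028 ✓
  U = -1.59 -> Y = -2.527 ✓
  U = 1.932 -> Y = -3.734 ✓
All samples match this transformation.

(a) -U²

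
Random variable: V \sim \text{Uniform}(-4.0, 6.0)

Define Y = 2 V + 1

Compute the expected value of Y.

For Y = 2V + 1:
E[Y] = 2 * E[V] + 1
E[V] = (-4 + 6)/2 = 1
E[Y] = 2 * 1 + 1 = 3

3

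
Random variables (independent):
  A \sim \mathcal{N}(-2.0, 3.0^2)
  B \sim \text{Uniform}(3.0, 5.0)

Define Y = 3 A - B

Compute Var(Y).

For independent RVs: Var(aX + bY) = a²Var(X) + b²Var(Y)
Var(A) = 9
Var(B) = 0.33333333
Var(Y) = 3²*9 + (-1)²*0.33333333
= 9*9 + 1*0.33333333 = 81.333333

81.333333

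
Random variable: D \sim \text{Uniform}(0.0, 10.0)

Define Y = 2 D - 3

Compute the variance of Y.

For Y = aD + b: Var(Y) = a² * Var(D)
Var(D) = (10 - 0)^2/12 = 8.3333333
Var(Y) = 2² * 8.3333333 = 4 * 8.3333333 = 33.333333

33.333333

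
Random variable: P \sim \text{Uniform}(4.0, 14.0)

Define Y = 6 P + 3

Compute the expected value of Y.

For Y = 6P + 3:
E[Y] = 6 * E[P] + 3
E[P] = (4 + 14)/2 = 9
E[Y] = 6 * 9 + 3 = 57

57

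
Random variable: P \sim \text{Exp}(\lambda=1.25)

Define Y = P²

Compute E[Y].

E[P²] = Var(P) + (E[P])² = 0.64 + 0.64 = 1.28

1.28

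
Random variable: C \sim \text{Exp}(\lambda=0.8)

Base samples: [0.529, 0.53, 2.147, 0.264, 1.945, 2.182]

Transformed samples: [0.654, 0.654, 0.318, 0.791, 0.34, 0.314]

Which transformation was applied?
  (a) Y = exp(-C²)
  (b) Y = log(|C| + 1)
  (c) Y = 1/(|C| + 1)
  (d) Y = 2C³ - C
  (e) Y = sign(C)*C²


Checking option (c) Y = 1/(|C| + 1):
  C = 0.529 -> Y = 0.654 ✓
  C = 0.53 -> Y = 0.654 ✓
  C = 2.147 -> Y = 0.318 ✓
All samples match this transformation.

(c) 1/(|C| + 1)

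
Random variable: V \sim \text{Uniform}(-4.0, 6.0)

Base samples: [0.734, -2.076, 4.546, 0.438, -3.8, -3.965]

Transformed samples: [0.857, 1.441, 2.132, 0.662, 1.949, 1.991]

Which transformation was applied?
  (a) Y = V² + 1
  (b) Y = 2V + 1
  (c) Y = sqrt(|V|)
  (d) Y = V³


Checking option (c) Y = sqrt(|V|):
  V = 0.734 -> Y = 0.857 ✓
  V = -2.076 -> Y = 1.441 ✓
  V = 4.546 -> Y = 2.132 ✓
All samples match this transformation.

(c) sqrt(|V|)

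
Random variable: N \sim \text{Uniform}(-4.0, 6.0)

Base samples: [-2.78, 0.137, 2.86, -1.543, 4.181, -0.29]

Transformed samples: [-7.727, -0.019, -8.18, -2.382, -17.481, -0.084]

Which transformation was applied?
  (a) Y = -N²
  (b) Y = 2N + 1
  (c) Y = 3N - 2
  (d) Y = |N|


Checking option (a) Y = -N²:
  N = -2.78 -> Y = -7.727 ✓
  N = 0.137 -> Y = -0.019 ✓
  N = 2.86 -> Y = -8.18 ✓
All samples match this transformation.

(a) -N²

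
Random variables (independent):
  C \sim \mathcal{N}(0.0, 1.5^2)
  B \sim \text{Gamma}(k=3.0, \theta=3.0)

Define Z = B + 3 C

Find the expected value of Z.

E[Z] = 3*E[C] + 1*E[B]
E[C] = 0
E[B] = 9
E[Z] = 3*0 + 1*9 = 9

9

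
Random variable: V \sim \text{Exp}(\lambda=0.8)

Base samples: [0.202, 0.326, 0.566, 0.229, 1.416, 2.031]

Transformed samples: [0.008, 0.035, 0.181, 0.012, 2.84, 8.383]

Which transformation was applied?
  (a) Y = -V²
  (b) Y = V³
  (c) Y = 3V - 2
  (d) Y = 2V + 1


Checking option (b) Y = V³:
  V = 0.202 -> Y = 0.008 ✓
  V = 0.326 -> Y = 0.035 ✓
  V = 0.566 -> Y = 0.181 ✓
All samples match this transformation.

(b) V³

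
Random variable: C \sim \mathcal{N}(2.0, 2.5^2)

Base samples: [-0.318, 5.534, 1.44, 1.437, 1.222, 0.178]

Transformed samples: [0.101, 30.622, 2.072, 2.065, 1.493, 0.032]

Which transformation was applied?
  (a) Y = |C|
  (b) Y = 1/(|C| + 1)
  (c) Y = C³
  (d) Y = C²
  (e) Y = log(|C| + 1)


Checking option (d) Y = C²:
  C = -0.318 -> Y = 0.101 ✓
  C = 5.534 -> Y = 30.622 ✓
  C = 1.44 -> Y = 2.072 ✓
All samples match this transformation.

(d) C²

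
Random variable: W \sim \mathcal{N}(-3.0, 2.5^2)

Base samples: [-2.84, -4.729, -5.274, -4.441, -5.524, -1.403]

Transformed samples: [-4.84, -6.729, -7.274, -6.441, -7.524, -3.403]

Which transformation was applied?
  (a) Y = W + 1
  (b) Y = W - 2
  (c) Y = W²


Checking option (b) Y = W - 2:
  W = -2.84 -> Y = -4.84 ✓
  W = -4.729 -> Y = -6.729 ✓
  W = -5.274 -> Y = -7.274 ✓
All samples match this transformation.

(b) W - 2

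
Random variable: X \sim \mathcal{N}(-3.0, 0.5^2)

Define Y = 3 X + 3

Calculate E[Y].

For Y = 3X + 3:
E[Y] = 3 * E[X] + 3
E[X] = -3.0 = -3
E[Y] = 3 * (-3) + 3 = -6

-6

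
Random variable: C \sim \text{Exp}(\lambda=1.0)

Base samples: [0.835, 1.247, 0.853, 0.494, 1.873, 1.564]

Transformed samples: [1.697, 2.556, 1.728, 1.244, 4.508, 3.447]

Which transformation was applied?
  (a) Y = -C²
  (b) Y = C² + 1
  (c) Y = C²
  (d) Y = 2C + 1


Checking option (b) Y = C² + 1:
  C = 0.835 -> Y = 1.697 ✓
  C = 1.247 -> Y = 2.556 ✓
  C = 0.853 -> Y = 1.728 ✓
All samples match this transformation.

(b) C² + 1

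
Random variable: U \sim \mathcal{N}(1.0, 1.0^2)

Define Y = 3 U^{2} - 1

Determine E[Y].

E[Y] = 3*E[U²] - 1
E[U] = 1
E[U²] = Var(U) + (E[U])² = 1 + 1 = 2
E[Y] = 3*2 - 1 = 5

5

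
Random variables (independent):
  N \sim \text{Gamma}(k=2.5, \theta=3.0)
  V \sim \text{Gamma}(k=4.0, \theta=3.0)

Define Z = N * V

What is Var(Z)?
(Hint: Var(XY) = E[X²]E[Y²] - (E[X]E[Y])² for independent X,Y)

Var(XY) = E[X²]E[Y²] - (E[X]E[Y])²
E[N] = 7.5, Var(N) = 22.5
E[V] = 12, Var(V) = 36
E[N²] = 22.5 + 7.5² = 78.75
E[V²] = 36 + 12² = 180
Var(Z) = 78.75*180 - (7.5*12)²
= 14175 - 8100 = 6075

6075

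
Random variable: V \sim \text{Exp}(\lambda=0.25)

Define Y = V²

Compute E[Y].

Using E[X²] = Var(X) + (E[X])²:
E[V] = 4
Var(V) = 1/0.25^2 = 16
E[V²] = 16 + 4² = 16 + 16 = 32

32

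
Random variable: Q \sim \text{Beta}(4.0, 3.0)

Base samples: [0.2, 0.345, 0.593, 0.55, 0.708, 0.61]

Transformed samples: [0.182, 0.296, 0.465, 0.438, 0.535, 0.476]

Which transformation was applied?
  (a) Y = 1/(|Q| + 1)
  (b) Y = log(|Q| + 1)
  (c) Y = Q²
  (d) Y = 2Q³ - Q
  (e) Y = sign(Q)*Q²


Checking option (b) Y = log(|Q| + 1):
  Q = 0.2 -> Y = 0.182 ✓
  Q = 0.345 -> Y = 0.296 ✓
  Q = 0.593 -> Y = 0.465 ✓
All samples match this transformation.

(b) log(|Q| + 1)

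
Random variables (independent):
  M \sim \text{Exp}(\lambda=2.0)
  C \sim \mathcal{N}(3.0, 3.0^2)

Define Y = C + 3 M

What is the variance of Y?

For independent RVs: Var(aX + bY) = a²Var(X) + b²Var(Y)
Var(M) = 0.25
Var(C) = 9
Var(Y) = 3²*0.25 + 1²*9
= 9*0.25 + 1*9 = 11.25

11.25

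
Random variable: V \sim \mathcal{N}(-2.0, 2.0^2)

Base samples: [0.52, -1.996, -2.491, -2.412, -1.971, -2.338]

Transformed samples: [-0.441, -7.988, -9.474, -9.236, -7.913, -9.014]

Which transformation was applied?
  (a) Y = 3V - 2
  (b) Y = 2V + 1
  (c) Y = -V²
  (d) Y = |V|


Checking option (a) Y = 3V - 2:
  V = 0.52 -> Y = -0.441 ✓
  V = -1.996 -> Y = -7.988 ✓
  V = -2.491 -> Y = -9.474 ✓
All samples match this transformation.

(a) 3V - 2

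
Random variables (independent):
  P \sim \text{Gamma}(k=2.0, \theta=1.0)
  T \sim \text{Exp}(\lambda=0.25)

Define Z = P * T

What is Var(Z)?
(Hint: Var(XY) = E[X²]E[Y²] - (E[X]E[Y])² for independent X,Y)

Var(XY) = E[X²]E[Y²] - (E[X]E[Y])²
E[P] = 2, Var(P) = 2
E[T] = 4, Var(T) = 16
E[P²] = 2 + 2² = 6
E[T²] = 16 + 4² = 32
Var(Z) = 6*32 - (2*4)²
= 192 - 64 = 128

128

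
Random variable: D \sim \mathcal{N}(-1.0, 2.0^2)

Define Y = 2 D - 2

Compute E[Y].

For Y = 2D - 2:
E[Y] = 2 * E[D] - 2
E[D] = -1.0 = -1
E[Y] = 2 * (-1) - 2 = -4

-4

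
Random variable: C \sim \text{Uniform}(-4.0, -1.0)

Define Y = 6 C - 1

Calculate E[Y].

For Y = 6C - 1:
E[Y] = 6 * E[C] - 1
E[C] = (-4 - 1)/2 = -2.5
E[Y] = 6 * (-2.5) - 1 = -16

-16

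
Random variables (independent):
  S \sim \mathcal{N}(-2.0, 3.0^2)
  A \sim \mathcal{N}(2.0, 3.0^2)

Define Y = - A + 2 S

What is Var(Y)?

For independent RVs: Var(aX + bY) = a²Var(X) + b²Var(Y)
Var(S) = 9
Var(A) = 9
Var(Y) = 2²*9 + (-1)²*9
= 4*9 + 1*9 = 45

45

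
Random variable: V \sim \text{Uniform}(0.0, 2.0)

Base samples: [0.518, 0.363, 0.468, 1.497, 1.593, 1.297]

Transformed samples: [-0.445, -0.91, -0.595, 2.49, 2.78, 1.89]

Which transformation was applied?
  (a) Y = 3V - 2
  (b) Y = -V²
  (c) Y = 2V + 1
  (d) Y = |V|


Checking option (a) Y = 3V - 2:
  V = 0.518 -> Y = -0.445 ✓
  V = 0.363 -> Y = -0.91 ✓
  V = 0.468 -> Y = -0.595 ✓
All samples match this transformation.

(a) 3V - 2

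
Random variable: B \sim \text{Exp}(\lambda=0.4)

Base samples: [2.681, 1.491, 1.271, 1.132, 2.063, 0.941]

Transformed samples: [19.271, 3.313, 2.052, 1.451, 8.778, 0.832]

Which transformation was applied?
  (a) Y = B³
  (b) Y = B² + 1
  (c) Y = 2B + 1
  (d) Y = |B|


Checking option (a) Y = B³:
  B = 2.681 -> Y = 19.271 ✓
  B = 1.491 -> Y = 3.313 ✓
  B = 1.271 -> Y = 2.052 ✓
All samples match this transformation.

(a) B³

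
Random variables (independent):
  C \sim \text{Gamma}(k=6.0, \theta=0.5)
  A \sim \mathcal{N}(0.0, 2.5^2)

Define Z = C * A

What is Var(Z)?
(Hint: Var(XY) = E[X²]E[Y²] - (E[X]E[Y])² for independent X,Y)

Var(XY) = E[X²]E[Y²] - (E[X]E[Y])²
E[C] = 3, Var(C) = 1.5
E[A] = 0, Var(A) = 6.25
E[C²] = 1.5 + 3² = 10.5
E[A²] = 6.25 + 0² = 6.25
Var(Z) = 10.5*6.25 - (3*0)²
= 65.625 - 0 = 65.625

65.625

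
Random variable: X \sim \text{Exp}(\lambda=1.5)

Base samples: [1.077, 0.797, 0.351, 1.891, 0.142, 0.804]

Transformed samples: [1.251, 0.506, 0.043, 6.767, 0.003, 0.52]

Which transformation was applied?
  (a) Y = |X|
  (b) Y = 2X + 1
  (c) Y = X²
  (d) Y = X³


Checking option (d) Y = X³:
  X = 1.077 -> Y = 1.251 ✓
  X = 0.797 -> Y = 0.506 ✓
  X = 0.351 -> Y = 0.043 ✓
All samples match this transformation.

(d) X³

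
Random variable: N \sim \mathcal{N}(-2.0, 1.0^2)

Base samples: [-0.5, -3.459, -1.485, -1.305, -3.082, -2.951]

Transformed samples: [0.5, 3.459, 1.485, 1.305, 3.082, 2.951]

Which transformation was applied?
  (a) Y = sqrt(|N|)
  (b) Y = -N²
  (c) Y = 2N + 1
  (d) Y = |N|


Checking option (d) Y = |N|:
  N = -0.5 -> Y = 0.5 ✓
  N = -3.459 -> Y = 3.459 ✓
  N = -1.485 -> Y = 1.485 ✓
All samples match this transformation.

(d) |N|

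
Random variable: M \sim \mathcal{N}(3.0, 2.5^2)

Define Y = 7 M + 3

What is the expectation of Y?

For Y = 7M + 3:
E[Y] = 7 * E[M] + 3
E[M] = 3.0 = 3
E[Y] = 7 * 3 + 3 = 24

24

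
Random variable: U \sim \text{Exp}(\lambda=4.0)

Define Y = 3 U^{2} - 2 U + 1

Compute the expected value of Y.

E[Y] = 3*E[U²] - 2*E[U] + 1
E[U] = 0.25
E[U²] = Var(U) + (E[U])² = 0.0625 + 0.0625 = 0.125
E[Y] = 3*0.125 - 2*0.25 + 1 = 0.875

0.875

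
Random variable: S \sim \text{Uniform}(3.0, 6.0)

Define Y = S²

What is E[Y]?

E[S²] = Var(S) + (E[S])² = 0.75 + 20.25 = 21

21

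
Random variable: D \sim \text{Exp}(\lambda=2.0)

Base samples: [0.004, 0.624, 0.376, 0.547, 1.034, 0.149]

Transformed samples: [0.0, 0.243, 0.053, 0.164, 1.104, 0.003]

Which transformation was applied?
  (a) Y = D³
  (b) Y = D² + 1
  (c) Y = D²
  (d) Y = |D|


Checking option (a) Y = D³:
  D = 0.004 -> Y = 0.0 ✓
  D = 0.624 -> Y = 0.243 ✓
  D = 0.376 -> Y = 0.053 ✓
All samples match this transformation.

(a) D³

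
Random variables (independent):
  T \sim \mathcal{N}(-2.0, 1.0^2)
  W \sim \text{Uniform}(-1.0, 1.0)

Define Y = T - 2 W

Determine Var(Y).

For independent RVs: Var(aX + bY) = a²Var(X) + b²Var(Y)
Var(T) = 1
Var(W) = 0.33333333
Var(Y) = 1²*1 + (-2)²*0.33333333
= 1*1 + 4*0.33333333 = 2.3333333

2.3333333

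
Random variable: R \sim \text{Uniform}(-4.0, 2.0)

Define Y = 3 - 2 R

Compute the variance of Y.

For Y = aR + b: Var(Y) = a² * Var(R)
Var(R) = (2 + 4)^2/12 = 3
Var(Y) = (-2)² * 3 = 4 * 3 = 12

12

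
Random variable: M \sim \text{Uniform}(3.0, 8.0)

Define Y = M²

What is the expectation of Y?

Using E[X²] = Var(X) + (E[X])²:
E[M] = 5.5
Var(M) = (8 - 3)^2/12 = 2.0833333
E[M²] = 2.0833333 + 5.5² = 2.0833333 + 30.25 = 32.333333

32.333333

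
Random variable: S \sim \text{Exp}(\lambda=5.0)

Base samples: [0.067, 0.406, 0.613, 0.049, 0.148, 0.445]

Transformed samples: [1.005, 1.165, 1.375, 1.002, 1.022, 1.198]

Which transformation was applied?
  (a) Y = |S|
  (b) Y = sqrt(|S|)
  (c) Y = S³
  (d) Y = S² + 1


Checking option (d) Y = S² + 1:
  S = 0.067 -> Y = 1.005 ✓
  S = 0.406 -> Y = 1.165 ✓
  S = 0.613 -> Y = 1.375 ✓
All samples match this transformation.

(d) S² + 1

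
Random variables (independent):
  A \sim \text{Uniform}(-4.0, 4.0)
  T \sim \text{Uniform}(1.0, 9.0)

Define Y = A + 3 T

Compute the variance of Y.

For independent RVs: Var(aX + bY) = a²Var(X) + b²Var(Y)
Var(A) = 5.3333333
Var(T) = 5.3333333
Var(Y) = 1²*5.3333333 + 3²*5.3333333
= 1*5.3333333 + 9*5.3333333 = 53.333333

53.333333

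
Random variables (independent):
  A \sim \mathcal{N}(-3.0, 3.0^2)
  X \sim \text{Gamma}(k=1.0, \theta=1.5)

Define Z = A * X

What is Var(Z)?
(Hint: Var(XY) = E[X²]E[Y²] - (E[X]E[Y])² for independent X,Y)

Var(XY) = E[X²]E[Y²] - (E[X]E[Y])²
E[A] = -3, Var(A) = 9
E[X] = 1.5, Var(X) = 2.25
E[A²] = 9 + (-3)² = 18
E[X²] = 2.25 + 1.5² = 4.5
Var(Z) = 18*4.5 - (-3*1.5)²
= 81 - 20.25 = 60.75

60.75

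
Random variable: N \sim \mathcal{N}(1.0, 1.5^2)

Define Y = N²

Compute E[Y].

E[N²] = Var(N) + (E[N])² = 2.25 + 1 = 3.25

3.25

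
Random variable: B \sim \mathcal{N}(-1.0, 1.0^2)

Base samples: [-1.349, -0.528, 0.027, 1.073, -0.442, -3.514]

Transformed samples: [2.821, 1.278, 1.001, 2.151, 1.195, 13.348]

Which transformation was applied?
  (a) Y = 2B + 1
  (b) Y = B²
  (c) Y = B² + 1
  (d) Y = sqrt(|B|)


Checking option (c) Y = B² + 1:
  B = -1.349 -> Y = 2.821 ✓
  B = -0.528 -> Y = 1.278 ✓
  B = 0.027 -> Y = 1.001 ✓
All samples match this transformation.

(c) B² + 1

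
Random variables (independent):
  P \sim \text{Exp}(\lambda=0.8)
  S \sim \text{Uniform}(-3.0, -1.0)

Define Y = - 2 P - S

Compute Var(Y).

For independent RVs: Var(aX + bY) = a²Var(X) + b²Var(Y)
Var(P) = 1.5625
Var(S) = 0.33333333
Var(Y) = (-2)²*1.5625 + (-1)²*0.33333333
= 4*1.5625 + 1*0.33333333 = 6.5833333

6.5833333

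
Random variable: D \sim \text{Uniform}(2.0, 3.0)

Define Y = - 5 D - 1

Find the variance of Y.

For Y = aD + b: Var(Y) = a² * Var(D)
Var(D) = (3 - 2)^2/12 = 0.083333333
Var(Y) = (-5)² * 0.083333333 = 25 * 0.083333333 = 2.0833333

2.0833333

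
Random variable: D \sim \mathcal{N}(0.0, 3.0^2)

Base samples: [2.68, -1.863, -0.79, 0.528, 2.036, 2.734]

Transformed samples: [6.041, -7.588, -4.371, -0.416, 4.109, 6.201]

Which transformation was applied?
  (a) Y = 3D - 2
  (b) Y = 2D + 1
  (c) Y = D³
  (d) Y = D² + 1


Checking option (a) Y = 3D - 2:
  D = 2.68 -> Y = 6.041 ✓
  D = -1.863 -> Y = -7.588 ✓
  D = -0.79 -> Y = -4.371 ✓
All samples match this transformation.

(a) 3D - 2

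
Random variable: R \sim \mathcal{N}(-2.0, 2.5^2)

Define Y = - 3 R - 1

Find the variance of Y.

For Y = aR + b: Var(Y) = a² * Var(R)
Var(R) = 2.5^2 = 6.25
Var(Y) = (-3)² * 6.25 = 9 * 6.25 = 56.25

56.25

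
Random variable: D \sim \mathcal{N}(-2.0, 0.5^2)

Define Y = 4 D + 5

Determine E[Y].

For Y = 4D + 5:
E[Y] = 4 * E[D] + 5
E[D] = -2.0 = -2
E[Y] = 4 * (-2) + 5 = -3

-3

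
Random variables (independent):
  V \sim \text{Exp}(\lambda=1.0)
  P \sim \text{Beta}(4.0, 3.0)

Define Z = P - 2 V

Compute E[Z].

E[Z] = -2*E[V] + 1*E[P]
E[V] = 1
E[P] = 0.57142857
E[Z] = -2*1 + 1*0.57142857 = -1.4285714

-1.4285714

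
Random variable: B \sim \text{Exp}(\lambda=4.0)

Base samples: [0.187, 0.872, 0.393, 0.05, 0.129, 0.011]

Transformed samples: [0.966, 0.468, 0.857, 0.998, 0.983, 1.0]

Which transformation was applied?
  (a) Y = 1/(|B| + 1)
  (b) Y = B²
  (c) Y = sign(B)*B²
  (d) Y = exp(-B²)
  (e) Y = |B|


Checking option (d) Y = exp(-B²):
  B = 0.187 -> Y = 0.966 ✓
  B = 0.872 -> Y = 0.468 ✓
  B = 0.393 -> Y = 0.857 ✓
All samples match this transformation.

(d) exp(-B²)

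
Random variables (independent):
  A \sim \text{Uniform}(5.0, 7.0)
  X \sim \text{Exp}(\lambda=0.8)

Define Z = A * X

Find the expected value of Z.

For independent RVs: E[XY] = E[X]*E[Y]
E[A] = 6
E[X] = 1.25
E[Z] = 6 * 1.25 = 7.5

7.5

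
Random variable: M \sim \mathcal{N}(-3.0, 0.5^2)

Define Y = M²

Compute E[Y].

Using E[X²] = Var(X) + (E[X])²:
E[M] = -3
Var(M) = 0.5^2 = 0.25
E[M²] = 0.25 + (-3)² = 0.25 + 9 = 9.25

9.25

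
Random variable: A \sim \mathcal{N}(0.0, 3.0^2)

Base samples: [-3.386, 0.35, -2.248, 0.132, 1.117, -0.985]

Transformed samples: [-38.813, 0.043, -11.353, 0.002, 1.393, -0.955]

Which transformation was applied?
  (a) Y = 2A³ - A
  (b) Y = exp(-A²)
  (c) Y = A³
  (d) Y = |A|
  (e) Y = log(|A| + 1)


Checking option (c) Y = A³:
  A = -3.386 -> Y = -38.813 ✓
  A = 0.35 -> Y = 0.043 ✓
  A = -2.248 -> Y = -11.353 ✓
All samples match this transformation.

(c) A³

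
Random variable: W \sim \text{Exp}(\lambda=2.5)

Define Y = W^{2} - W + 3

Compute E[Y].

E[Y] = 1*E[W²] - 1*E[W] + 3
E[W] = 0.4
E[W²] = Var(W) + (E[W])² = 0.16 + 0.16 = 0.32
E[Y] = 1*0.32 - 1*0.4 + 3 = 2.92

2.92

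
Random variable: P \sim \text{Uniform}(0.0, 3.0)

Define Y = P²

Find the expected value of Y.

Using E[X²] = Var(X) + (E[X])²:
E[P] = 1.5
Var(P) = (3 - 0)^2/12 = 0.75
E[P²] = 0.75 + 1.5² = 0.75 + 2.25 = 3

3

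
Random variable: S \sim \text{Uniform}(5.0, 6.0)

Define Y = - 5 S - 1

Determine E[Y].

For Y = -5S - 1:
E[Y] = -5 * E[S] - 1
E[S] = (5 + 6)/2 = 5.5
E[Y] = -5 * 5.5 - 1 = -28.5

-28.5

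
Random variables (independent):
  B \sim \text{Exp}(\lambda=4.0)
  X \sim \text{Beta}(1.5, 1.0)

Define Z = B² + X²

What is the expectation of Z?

E[Z] = E[B²] + E[X²]
E[B²] = Var(B) + E[B]² = 0.0625 + 0.0625 = 0.125
E[X²] = Var(X) + E[X]² = 0.068571429 + 0.36 = 0.42857143
E[Z] = 0.125 + 0.42857143 = 0.55357143

0.55357143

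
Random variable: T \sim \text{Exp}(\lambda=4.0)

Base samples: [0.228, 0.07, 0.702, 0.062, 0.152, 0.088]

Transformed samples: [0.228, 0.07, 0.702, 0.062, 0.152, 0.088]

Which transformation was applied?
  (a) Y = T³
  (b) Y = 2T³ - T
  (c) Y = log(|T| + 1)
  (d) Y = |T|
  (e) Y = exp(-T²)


Checking option (d) Y = |T|:
  T = 0.228 -> Y = 0.228 ✓
  T = 0.07 -> Y = 0.07 ✓
  T = 0.702 -> Y = 0.702 ✓
All samples match this transformation.

(d) |T|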